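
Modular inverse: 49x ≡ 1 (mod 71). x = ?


Use the extended Euclidean algorithm to write 1 = 49·s + 71·t; then s mod 71 is the inverse.
Euclidean algorithm:
  49 = 0·71 + 49
  71 = 1·49 + 22
  49 = 2·22 + 5
  22 = 4·5 + 2
  5 = 2·2 + 1
  2 = 2·1 + 0
gcd(49,71) = 1
Back-substitution gives: 49·(29) + 71·(-20) = 1
So 49⁻¹ ≡ 29 ≡ 29 (mod 71)
Check: 49 × 29 = 1421 ≡ 1 (mod 71) ✓

49⁻¹ ≡ 29 (mod 71)


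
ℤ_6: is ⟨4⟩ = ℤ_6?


g generates ℤ_n iff gcd(g, n) = 1
gcd(4, 6) = 2
Since gcd = 2 ≠ 1, ⟨4⟩ has order 3 < 6, so 4 is not a generator.

No, 4 does not generate ℤ_6


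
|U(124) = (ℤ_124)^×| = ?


U(n) is the group of units mod n; |U(n)| = φ(n)
|U(124)| = φ(124) = 60

|U(124) = (ℤ_124)^×| = 60


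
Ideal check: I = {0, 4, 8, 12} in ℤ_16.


Check ideal conditions for I = {0, 4, 8, 12} in ℤ_16:
(1) I is an additive subgroup? Yes
(2) For r ∈ ℤ_16 and a ∈ I: r·a ∈ I? Yes

Yes, I is an ideal of ℤ_16


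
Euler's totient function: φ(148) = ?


Factor n: 148 = 2^2 × 37
φ(n) = n · ∏(1 - 1/p) over distinct primes p | n
φ(148) = 148 · (1 - 1/2) · (1 - 1/37) = 72

φ(148) = 72


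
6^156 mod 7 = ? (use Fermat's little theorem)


Fermat's little theorem: if p is prime and gcd(a,p)=1, then a^(p-1) ≡ 1 (mod p)
p = 7 is prime, gcd(6,7) = 1
Reduce exponent: 156 mod 6 = 0
So 6^156 ≡ 6^0 (mod 7)
6^0 = 1

6^156 ≡ 1 (mod 7)


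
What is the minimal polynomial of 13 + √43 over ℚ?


Let α = 13 + √43. Then α - 13 = √43, so (α - 13)² = 43, giving α² - 26α + 126 = 0. Degree 2 and α ∉ ℚ, so this is the minimal polynomial.

Minimal polynomial: x² - 26x + 126


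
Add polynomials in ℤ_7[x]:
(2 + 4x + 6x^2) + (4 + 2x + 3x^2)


Add coefficients mod 7:
x^0: 2 + 4 = 6 (mod 7)
x^1: 4 + 2 = 6 (mod 7)
x^2: 6 + 3 = 2 (mod 7)
Result: 6 + 6x + 2x^2

f + g = 6 + 6x + 2x^2


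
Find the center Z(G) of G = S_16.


Z(G) = {g ∈ G | gx = xg for all x ∈ G}
S_n is non-abelian for n ≥ 3; Z(S_16) is trivial

Z(S_16) = {e}


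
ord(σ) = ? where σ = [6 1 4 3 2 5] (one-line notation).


Cycle decomposition: (1 6 5 2) (3 4)
Cycle lengths: 4, 2
Order = lcm(4, 2) = 4

ord(σ) = 4


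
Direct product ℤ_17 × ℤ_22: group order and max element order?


|ℤ_17 × ℤ_22| = 17 × 22 = 374
Max element order = lcm(17,22) = 374
Cyclic? Yes (gcd=1)

|ℤ_17×ℤ_22| = 374, max element order = 374


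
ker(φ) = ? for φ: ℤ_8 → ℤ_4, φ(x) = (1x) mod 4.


Kernel = preimage of identity
ker(φ) = {x ∈ ℤ_8 : 1x ≡ 0 (mod 4)}. Since 4 | 8, φ is well-defined. The kernel is the cyclic subgroup ⟨4⟩ of ℤ_8 (order 2), i.e. {0, 4}

ker(φ) = {0, 4}


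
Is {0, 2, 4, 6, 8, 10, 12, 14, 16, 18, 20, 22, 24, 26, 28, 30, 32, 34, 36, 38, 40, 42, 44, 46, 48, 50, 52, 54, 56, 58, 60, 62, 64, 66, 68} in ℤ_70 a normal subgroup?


H = {0, 2, 4, 6, 8, 10, 12, 14, 16, 18, 20, 22, 24, 26, 28, 30, 32, 34, 36, 38, 40, 42, 44, 46, 48, 50, 52, 54, 56, 58, 60, 62, 64, 66, 68} in ℤ_70
ℤ_70 is abelian; every subgroup of an abelian group is normal

Yes, normal subgroup


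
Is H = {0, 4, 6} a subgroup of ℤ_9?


Subgroup test for H = {0, 4, 6} in (ℤ_9, +):
(1) 0 ∈ H? Yes
(2) Closure: for all a,b ∈ H, (a+b) mod 9 ∈ H? No  [counterexample: 4 + 4 = 8 ∉ H]
(3) Inverses: for all a ∈ H, -a mod 9 ∈ H? No

No, H is not a subgroup of ℤ_9


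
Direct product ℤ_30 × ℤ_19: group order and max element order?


|ℤ_30 × ℤ_19| = 30 × 19 = 570
Max element order = lcm(30,19) = 570
Cyclic? Yes (gcd=1)

|ℤ_30×ℤ_19| = 570, max element order = 570


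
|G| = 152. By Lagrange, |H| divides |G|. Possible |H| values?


Lagrange's theorem: |H| divides |G|
|G| = 152
Divisors of 152: 1, 2, 4, 8, 19, 38, 76, 152

Possible subgroup orders: {1, 2, 4, 8, 19, 38, 76, 152}


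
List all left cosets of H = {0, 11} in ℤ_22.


H = {0, 11}, |H| = 2
Number of cosets = |G|/|H| = 22/2 = 11
0 + H = {0, 11}
1 + H = {1, 12}
2 + H = {2, 13}
3 + H = {3, 14}
4 + H = {4, 15}
5 + H = {5, 16}
6 + H = {6, 17}
7 + H = {7, 18}
8 + H = {8, 19}
9 + H = {9, 20}
10 + H = {10, 21}

Cosets: 0+H={0,11}; 1+H={1,12}; 2+H={2,13}; 3+H={3,14}; 4+H={4,15}; 5+H={5,16}; 6+H={6,17}; 7+H={7,18}; 8+H={8,19}; 9+H={9,20}; 10+H={10,21}


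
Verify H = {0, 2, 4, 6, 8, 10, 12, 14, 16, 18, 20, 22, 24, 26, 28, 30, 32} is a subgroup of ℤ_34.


Subgroup test for H = {0, 2, 4, 6, 8, 10, 12, 14, 16, 18, 20, 22, 24, 26, 28, 30, 32} in (ℤ_34, +):
(1) 0 ∈ H? Yes
(2) Closure: for all a,b ∈ H, (a+b) mod 34 ∈ H? Yes
(3) Inverses: for all a ∈ H, -a mod 34 ∈ H? Yes

Yes, H is a subgroup of ℤ_34


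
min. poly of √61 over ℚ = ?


√61 satisfies x² - 61 = 0, irreducible over ℚ since 61 is squarefree

Minimal polynomial: x² - 61


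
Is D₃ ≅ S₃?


Comparing D₃ and S₃:
Both are the unique non-abelian group of order 6

Yes, D₃ ≅ S₃


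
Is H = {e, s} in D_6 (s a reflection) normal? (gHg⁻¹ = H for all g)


H = {e, s} in D_6 (s a reflection)
r·s·r⁻¹ = sr⁻² ≠ s for n ≥ 3, so {e, s} is not closed under conjugation

No, not a normal subgroup


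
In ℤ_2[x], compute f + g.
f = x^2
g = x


Add coefficients mod 2:
x^0: 0 + 0 = 0 (mod 2)
x^1: 0 + 1 = 1 (mod 2)
x^2: 1 + 0 = 1 (mod 2)
Result: x + x^2

f + g = x + x^2


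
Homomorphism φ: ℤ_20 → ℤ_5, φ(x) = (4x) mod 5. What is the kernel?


Kernel = preimage of identity
ker(φ) = {x ∈ ℤ_20 : 4x ≡ 0 (mod 5)}. Since 5 | 20, φ is well-defined. The kernel is the cyclic subgroup ⟨5⟩ of ℤ_20 (order 4), i.e. {0, 5, 10, 15}

ker(φ) = {0, 5, 10, 15}


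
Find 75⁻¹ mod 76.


Use the extended Euclidean algorithm to write 1 = 75·s + 76·t; then s mod 76 is the inverse.
Euclidean algorithm:
  75 = 0·76 + 75
  76 = 1·75 + 1
  75 = 75·1 + 0
gcd(75,76) = 1
Back-substitution gives: 75·(-1) + 76·(1) = 1
So 75⁻¹ ≡ -1 ≡ 75 (mod 76)
Check: 75 × 75 = 5625 ≡ 1 (mod 76) ✓

75⁻¹ ≡ 75 (mod 76)


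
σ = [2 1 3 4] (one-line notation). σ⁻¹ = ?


To find σ⁻¹, swap domain and range:
σ(1) = 2 → σ⁻¹(2) = 1
σ(2) = 1 → σ⁻¹(1) = 2
σ(3) = 3 → σ⁻¹(3) = 3
σ(4) = 4 → σ⁻¹(4) = 4

σ⁻¹ = [2 1 3 4]


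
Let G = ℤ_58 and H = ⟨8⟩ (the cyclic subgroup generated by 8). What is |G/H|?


|⟨8⟩| = n / gcd(8, 58) = 58 / 2 = 29
H is normal (ℤ_58 is abelian).
|G/H| = |G| / |H| = 58 / 29 = 2

|G/H| = 2


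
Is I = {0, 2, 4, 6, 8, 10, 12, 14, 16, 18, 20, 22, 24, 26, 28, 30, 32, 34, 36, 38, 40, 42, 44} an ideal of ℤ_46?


Check ideal conditions for I = {0, 2, 4, 6, 8, 10, 12, 14, 16, 18, 20, 22, 24, 26, 28, 30, 32, 34, 36, 38, 40, 42, 44} in ℤ_46:
(1) I is an additive subgroup? Yes
(2) For r ∈ ℤ_46 and a ∈ I: r·a ∈ I? Yes

Yes, I is an ideal of ℤ_46


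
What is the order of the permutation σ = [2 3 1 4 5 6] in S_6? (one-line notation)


Cycle decomposition: (1 2 3)
Cycle lengths: 3
Order = lcm(3) = 3

ord(σ) = 3


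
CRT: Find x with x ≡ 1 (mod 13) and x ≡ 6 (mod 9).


m₁ = 13, m₂ = 9, gcd = 1, so CRT applies. M = m₁·m₂ = 117
Let M₁ = M/m₁ = 9, M₂ = M/m₂ = 13
Find y₁ ≡ M₁⁻¹ (mod m₁): 9⁻¹ ≡ 3 (mod 13)
Find y₂ ≡ M₂⁻¹ (mod m₂): 13⁻¹ ≡ 7 (mod 9)
x = a₁·M₁·y₁ + a₂·M₂·y₂ = 1·9·3 + 6·13·7 = 573
Reduce mod 117: x ≡ 105
Check: 105 mod 13 = 1 ✓, 105 mod 9 = 6 ✓

x ≡ 105 (mod 117)


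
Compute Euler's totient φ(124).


Factor n: 124 = 2^2 × 31
φ(n) = n · ∏(1 - 1/p) over distinct primes p | n
φ(124) = 124 · (1 - 1/2) · (1 - 1/31) = 60

φ(124) = 60


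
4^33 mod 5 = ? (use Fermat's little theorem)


Fermat's little theorem: if p is prime and gcd(a,p)=1, then a^(p-1) ≡ 1 (mod p)
p = 5 is prime, gcd(4,5) = 1
Reduce exponent: 33 mod 4 = 1
So 4^33 ≡ 4^1 (mod 5)
4^1 mod 5 = 4

4^33 ≡ 4 (mod 5)


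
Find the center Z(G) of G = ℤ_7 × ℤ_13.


Z(G) = {g ∈ G | gx = xg for all x ∈ G}
Direct product of abelian groups is abelian, so Z(G) = G

Z(ℤ_7 × ℤ_13) = ℤ_7 × ℤ_13


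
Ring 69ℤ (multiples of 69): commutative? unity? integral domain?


69ℤ is a commutative ring under +,× but has no multiplicative identity (1 ∉ 69ℤ); it has no zero divisors, but without unity it is not an integral domain
Commutative: Yes
Integral domain: No
Has unity: No

69ℤ (multiples of 69): Commutative=Yes, Unity=No


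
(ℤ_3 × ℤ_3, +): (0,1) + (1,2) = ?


Operation: componentwise addition mod (3, 3)
(0,1) + (1,2) = ((a₁+b₁) mod 3, (a₂+b₂) mod 3) with a = (0,1), b = (1,2)

(0,1) + (1,2) = (1,0)


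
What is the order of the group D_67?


|D_n| = 2n (n rotations and n reflections)
|D_67| = 2×67 = 134

|D_67| = 134


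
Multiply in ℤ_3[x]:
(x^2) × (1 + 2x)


Expand and collect like terms; reduce coefficients mod 3:
x^0: 0·1 = 0 ≡ 0 (mod 3)
x^1: 0·2 + 0·1 = 0 ≡ 0 (mod 3)
x^2: 0·2 + 1·1 = 1 ≡ 1 (mod 3)
x^3: 1·2 = 2 ≡ 2 (mod 3)
Result: x^2 + 2x^3

f · g = x^2 + 2x^3


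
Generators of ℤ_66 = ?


g generates ℤ_n iff gcd(g,n) = 1
Prime factors of 66: 2, 3, 11
Generators are g ∈ {1,...,65} not divisible by any of these primes.
Generators: {1, 5, 7, 13, 17, 19, 23, 25, 29, 31, 35, 37, 41, 43, 47, 49, 53, 59, 61, 65}
Number of generators = φ(66) = 20

Generators of ℤ_66 = {1, 5, 7, 13, 17, 19, 23, 25, 29, 31, 35, 37, 41, 43, 47, 49, 53, 59, 61, 65}


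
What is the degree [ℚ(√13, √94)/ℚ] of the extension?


[ℚ(√13,√94):ℚ] = [ℚ(√13,√94):ℚ(√13)]·[ℚ(√13):ℚ] = 2·2 = 4

[ℚ(√13, √94)/ℚ] = 4


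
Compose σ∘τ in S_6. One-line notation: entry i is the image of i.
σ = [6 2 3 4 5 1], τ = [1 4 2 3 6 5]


σ∘τ: apply τ first, then σ
1 →τ 1 →σ 6
2 →τ 4 →σ 4
3 →τ 2 →σ 2
4 →τ 3 →σ 3
5 →τ 6 →σ 1
6 →τ 5 →σ 5

σ∘τ = [6 4 2 3 1 5]


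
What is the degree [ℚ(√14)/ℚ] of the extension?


√14 has minimal polynomial x² - 14 (irreducible over ℚ since 14 is squarefree)

[ℚ(√14)/ℚ] = 2


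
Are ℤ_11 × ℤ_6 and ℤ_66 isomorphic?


Comparing ℤ_11 × ℤ_6 and ℤ_66:
gcd(11,6) = 1, so ℤ_11 × ℤ_6 ≅ ℤ_66 (CRT)

Yes, ℤ_11 × ℤ_6 ≅ ℤ_66


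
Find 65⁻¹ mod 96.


Use the extended Euclidean algorithm to write 1 = 65·s + 96·t; then s mod 96 is the inverse.
Euclidean algorithm:
  65 = 0·96 + 65
  96 = 1·65 + 31
  65 = 2·31 + 3
  31 = 10·3 + 1
  3 = 3·1 + 0
gcd(65,96) = 1
Back-substitution gives: 65·(-31) + 96·(21) = 1
So 65⁻¹ ≡ -31 ≡ 65 (mod 96)
Check: 65 × 65 = 4225 ≡ 1 (mod 96) ✓

65⁻¹ ≡ 65 (mod 96)


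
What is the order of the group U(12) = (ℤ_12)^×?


U(n) is the group of units mod n; |U(n)| = φ(n)
|U(12)| = φ(12) = 4

|U(12) = (ℤ_12)^×| = 4


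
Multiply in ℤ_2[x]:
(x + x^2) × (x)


Expand and collect like terms; reduce coefficients mod 2:
x^0: 0·0 = 0 ≡ 0 (mod 2)
x^1: 0·1 + 1·0 = 0 ≡ 0 (mod 2)
x^2: 1·1 + 1·0 = 1 ≡ 1 (mod 2)
x^3: 1·1 = 1 ≡ 1 (mod 2)
Result: x^2 + x^3

f · g = x^2 + x^3


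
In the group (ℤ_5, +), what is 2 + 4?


Operation: addition mod 5
2 + 4 = (a + b) mod 5 with a = 2, b = 4

2 + 4 = 1


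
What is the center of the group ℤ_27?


Z(G) = {g ∈ G | gx = xg for all x ∈ G}
ℤ_27 is abelian, so Z(G) = G

Z(ℤ_27) = ℤ_27


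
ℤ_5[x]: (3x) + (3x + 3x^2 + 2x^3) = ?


Add coefficients mod 5:
x^0: 0 + 0 = 0 (mod 5)
x^1: 3 + 3 = 1 (mod 5)
x^2: 0 + 3 = 3 (mod 5)
x^3: 0 + 2 = 2 (mod 5)
Result: x + 3x^2 + 2x^3

f + g = x + 3x^2 + 2x^3


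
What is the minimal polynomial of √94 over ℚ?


√94 satisfies x² - 94 = 0, irreducible over ℚ since 94 is squarefree

Minimal polynomial: x² - 94


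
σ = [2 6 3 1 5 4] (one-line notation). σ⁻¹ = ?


To find σ⁻¹, swap domain and range:
σ(1) = 2 → σ⁻¹(2) = 1
σ(2) = 6 → σ⁻¹(6) = 2
σ(3) = 3 → σ⁻¹(3) = 3
σ(4) = 1 → σ⁻¹(1) = 4
σ(5) = 5 → σ⁻¹(5) = 5
σ(6) = 4 → σ⁻¹(4) = 6

σ⁻¹ = [4 1 3 6 5 2]


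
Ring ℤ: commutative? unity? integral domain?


integers form a commutative ring with unity 1; no zero divisors
Commutative: Yes
Integral domain: Yes
Has unity: Yes

ℤ: Commutative=Yes, Unity=Yes


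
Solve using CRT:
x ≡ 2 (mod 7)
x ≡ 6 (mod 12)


m₁ = 7, m₂ = 12, gcd = 1, so CRT applies. M = m₁·m₂ = 84
Let M₁ = M/m₁ = 12, M₂ = M/m₂ = 7
Find y₁ ≡ M₁⁻¹ (mod m₁): 12⁻¹ ≡ 3 (mod 7)
Find y₂ ≡ M₂⁻¹ (mod m₂): 7⁻¹ ≡ 7 (mod 12)
x = a₁·M₁·y₁ + a₂·M₂·y₂ = 2·12·3 + 6·7·7 = 366
Reduce mod 84: x ≡ 30
Check: 30 mod 7 = 2 ✓, 30 mod 12 = 6 ✓

x ≡ 30 (mod 84)


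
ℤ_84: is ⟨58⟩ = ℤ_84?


g generates ℤ_n iff gcd(g, n) = 1
gcd(58, 84) = 2
Since gcd = 2 ≠ 1, ⟨58⟩ has order 42 < 84, so 58 is not a generator.

No, 58 does not generate ℤ_84


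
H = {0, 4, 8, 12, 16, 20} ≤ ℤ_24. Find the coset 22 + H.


22 + H = {22 + h (mod 24) : h ∈ H}
22+0=22, 22+4=2, 22+8=6, 22+12=10, 22+16=14, 22+20=18
22 + H = {2, 6, 10, 14, 18, 22} = 2 + H

22 + H = {2, 6, 10, 14, 18, 22}


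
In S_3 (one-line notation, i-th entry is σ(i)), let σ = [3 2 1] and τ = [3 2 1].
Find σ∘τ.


σ∘τ: apply τ first, then σ
1 →τ 3 →σ 1
2 →τ 2 →σ 2
3 →τ 1 →σ 3

σ∘τ = [1 2 3]


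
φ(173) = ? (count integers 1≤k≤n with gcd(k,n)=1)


Factor n: 173 = 173
φ(n) = n · ∏(1 - 1/p) over distinct primes p | n
φ(173) = 173 · (1 - 1/173) = 172

φ(173) = 172


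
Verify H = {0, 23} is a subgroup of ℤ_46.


Subgroup test for H = {0, 23} in (ℤ_46, +):
(1) 0 ∈ H? Yes
(2) Closure: for all a,b ∈ H, (a+b) mod 46 ∈ H? Yes
(3) Inverses: for all a ∈ H, -a mod 46 ∈ H? Yes

Yes, H is a subgroup of ℤ_46


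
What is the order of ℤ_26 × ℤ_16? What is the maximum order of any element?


|ℤ_26 × ℤ_16| = 26 × 16 = 416
Max element order = lcm(26,16) = 208
Cyclic? No (gcd=2)

|ℤ_26×ℤ_16| = 416, max element order = 208


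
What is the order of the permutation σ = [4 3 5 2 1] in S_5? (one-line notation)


Cycle decomposition: (1 4 2 3 5)
Cycle lengths: 5
Order = lcm(5) = 5

ord(σ) = 5


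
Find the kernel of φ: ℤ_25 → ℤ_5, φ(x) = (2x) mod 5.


Kernel = preimage of identity
ker(φ) = {x ∈ ℤ_25 : 2x ≡ 0 (mod 5)}. Since 5 | 25, φ is well-defined. The kernel is the cyclic subgroup ⟨5⟩ of ℤ_25 (order 5), i.e. {0, 5, 10, 15, 20}

ker(φ) = {0, 5, 10, 15, 20}


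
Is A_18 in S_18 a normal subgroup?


H = A_18 in S_18
A_18 has index 2 in S_18, and every subgroup of index 2 is normal

Yes, normal subgroup


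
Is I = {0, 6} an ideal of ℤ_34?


Check ideal conditions for I = {0, 6} in ℤ_34:
(1) I is an additive subgroup? No
(2) For r ∈ ℤ_34 and a ∈ I: r·a ∈ I? No  [counterexample: r=2, a=6, r·a mod 34 = 12 ∉ I]

No, I is not an ideal of ℤ_34


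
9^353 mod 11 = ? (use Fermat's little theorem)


Fermat's little theorem: if p is prime and gcd(a,p)=1, then a^(p-1) ≡ 1 (mod p)
p = 11 is prime, gcd(9,11) = 1
Reduce exponent: 353 mod 10 = 3
So 9^353 ≡ 9^3 (mod 11)
9^3 mod 11 = 3

9^353 ≡ 3 (mod 11)


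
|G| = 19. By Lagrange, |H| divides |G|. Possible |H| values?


Lagrange's theorem: |H| divides |G|
|G| = 19
Divisors of 19: 1, 19

Possible subgroup orders: {1, 19}


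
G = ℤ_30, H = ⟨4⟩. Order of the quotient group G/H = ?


|⟨4⟩| = n / gcd(4, 30) = 30 / 2 = 15
H is normal (ℤ_30 is abelian).
|G/H| = |G| / |H| = 30 / 15 = 2

|G/H| = 2


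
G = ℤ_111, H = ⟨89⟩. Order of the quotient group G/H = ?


|⟨89⟩| = n / gcd(89, 111) = 111 / 1 = 111
H is normal (ℤ_111 is abelian).
|G/H| = |G| / |H| = 111 / 111 = 1

|G/H| = 1


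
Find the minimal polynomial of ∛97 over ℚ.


∛97 satisfies x³ - 97 = 0, irreducible over ℚ (no rational root; 97 is not a perfect cube)

Minimal polynomial: x³ - 97


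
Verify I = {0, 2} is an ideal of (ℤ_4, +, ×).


Check ideal conditions for I = {0, 2} in ℤ_4:
(1) I is an additive subgroup? Yes
(2) For r ∈ ℤ_4 and a ∈ I: r·a ∈ I? Yes

Yes, I is an ideal of ℤ_4


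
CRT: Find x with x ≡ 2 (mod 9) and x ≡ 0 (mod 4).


m₁ = 9, m₂ = 4, gcd = 1, so CRT applies. M = m₁·m₂ = 36
Let M₁ = M/m₁ = 4, M₂ = M/m₂ = 9
Find y₁ ≡ M₁⁻¹ (mod m₁): 4⁻¹ ≡ 7 (mod 9)
Find y₂ ≡ M₂⁻¹ (mod m₂): 9⁻¹ ≡ 1 (mod 4)
x = a₁·M₁·y₁ + a₂·M₂·y₂ = 2·4·7 + 0·9·1 = 56
Reduce mod 36: x ≡ 20
Check: 20 mod 9 = 2 ✓, 20 mod 4 = 0 ✓

x ≡ 20 (mod 36)


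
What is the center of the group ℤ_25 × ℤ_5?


Z(G) = {g ∈ G | gx = xg for all x ∈ G}
Direct product of abelian groups is abelian, so Z(G) = G

Z(ℤ_25 × ℤ_5) = ℤ_25 × ℤ_5


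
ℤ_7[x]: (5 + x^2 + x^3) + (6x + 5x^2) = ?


Add coefficients mod 7:
x^0: 5 + 0 = 5 (mod 7)
x^1: 0 + 6 = 6 (mod 7)
x^2: 1 + 5 = 6 (mod 7)
x^3: 1 + 0 = 1 (mod 7)
Result: 5 + 6x + 6x^2 + x^3

f + g = 5 + 6x + 6x^2 + x^3


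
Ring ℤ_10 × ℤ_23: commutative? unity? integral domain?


Direct product ring; commutative with unity (1,1); but (1,0)·(0,1) = (0,0) gives zero divisors, so not an integral domain
Commutative: Yes
Integral domain: No
Has unity: Yes

ℤ_10 × ℤ_23: Commutative=Yes, Unity=Yes


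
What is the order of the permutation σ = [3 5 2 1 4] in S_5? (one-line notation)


Cycle decomposition: (1 3 2 5 4)
Cycle lengths: 5
Order = lcm(5) = 5

ord(σ) = 5


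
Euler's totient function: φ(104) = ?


Factor n: 104 = 2^3 × 13
φ(n) = n · ∏(1 - 1/p) over distinct primes p | n
φ(104) = 104 · (1 - 1/2) · (1 - 1/13) = 48

φ(104) = 48


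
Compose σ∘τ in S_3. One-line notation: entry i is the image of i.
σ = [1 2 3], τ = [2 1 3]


σ∘τ: apply τ first, then σ
1 →τ 2 →σ 2
2 →τ 1 →σ 1
3 →τ 3 →σ 3

σ∘τ = [2 1 3]


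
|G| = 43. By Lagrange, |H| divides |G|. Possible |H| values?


Lagrange's theorem: |H| divides |G|
|G| = 43
Divisors of 43: 1, 43

Possible subgroup orders: {1, 43}


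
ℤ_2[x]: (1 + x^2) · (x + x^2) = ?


Expand and collect like terms; reduce coefficients mod 2:
x^0: 1·0 = 0 ≡ 0 (mod 2)
x^1: 1·1 + 0·0 = 1 ≡ 1 (mod 2)
x^2: 1·1 + 0·1 + 1·0 = 1 ≡ 1 (mod 2)
x^3: 0·1 + 1·1 = 1 ≡ 1 (mod 2)
x^4: 1·1 = 1 ≡ 1 (mod 2)
Result: x + x^2 + x^3 + x^4

f · g = x + x^2 + x^3 + x^4


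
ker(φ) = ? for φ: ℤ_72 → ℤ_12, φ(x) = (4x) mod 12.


Kernel = preimage of identity
ker(φ) = {x ∈ ℤ_72 : 4x ≡ 0 (mod 12)}. Since 12 | 72, φ is well-defined. The kernel is the cyclic subgroup ⟨3⟩ of ℤ_72 (order 24), i.e. {0, 3, 6, 9, 12, 15, 18, 21, 24, 27, 30, 33, 36, 39, 42, 45, 48, 51, 54, 57, 60, 63, 66, 69}

ker(φ) = {0, 3, 6, 9, 12, 15, 18, 21, 24, 27, 30, 33, 36, 39, 42, 45, 48, 51, 54, 57, 60, 63, 66, 69}


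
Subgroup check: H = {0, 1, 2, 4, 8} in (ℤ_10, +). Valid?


Subgroup test for H = {0, 1, 2, 4, 8} in (ℤ_10, +):
(1) 0 ∈ H? Yes
(2) Closure: for all a,b ∈ H, (a+b) mod 10 ∈ H? No  [counterexample: 1 + 2 = 3 ∉ H]
(3) Inverses: for all a ∈ H, -a mod 10 ∈ H? No

No, H is not a subgroup of ℤ_10


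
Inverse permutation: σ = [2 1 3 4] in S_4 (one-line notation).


To find σ⁻¹, swap domain and range:
σ(1) = 2 → σ⁻¹(2) = 1
σ(2) = 1 → σ⁻¹(1) = 2
σ(3) = 3 → σ⁻¹(3) = 3
σ(4) = 4 → σ⁻¹(4) = 4

σ⁻¹ = [2 1 3 4]


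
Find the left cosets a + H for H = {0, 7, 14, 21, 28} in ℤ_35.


H = {0, 7, 14, 21, 28}, |H| = 5
Number of cosets = |G|/|H| = 35/5 = 7
0 + H = {0, 7, 14, 21, 28}
1 + H = {1, 8, 15, 22, 29}
2 + H = {2, 9, 16, 23, 30}
3 + H = {3, 10, 17, 24, 31}
4 + H = {4, 11, 18, 25, 32}
5 + H = {5, 12, 19, 26, 33}
6 + H = {6, 13, 20, 27, 34}

Cosets: 0+H={0,7,14,21,28}; 1+H={1,8,15,22,29}; 2+H={2,9,16,23,30}; 3+H={3,10,17,24,31}; 4+H={4,11,18,25,32}; 5+H={5,12,19,26,33}; 6+H={6,13,20,27,34}


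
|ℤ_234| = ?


ℤ_n has n elements.

|ℤ_234| = 234


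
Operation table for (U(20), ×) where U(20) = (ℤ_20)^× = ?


Elements: {1, 3, 7, 9, 11, 13, 17, 19}
Operation: multiplication mod 20
Entry (a, b) = (a × b) mod 20

Cayley table:
   |  1 |  3 |  7 |  9 | 11 | 13 | 17 | 19
 1 |  1 |  3 |  7 |  9 | 11 | 13 | 17 | 19
 3 |  3 |  9 |  1 |  7 | 13 | 19 | 11 | 17
 7 |  7 |  1 |  9 |  3 | 17 | 11 | 19 | 13
 9 |  9 |  7 |  3 |  1 | 19 | 17 | 13 | 11
11 | 11 | 13 | 17 | 19 |  1 |  3 |  7 |  9
13 | 13 | 19 | 11 | 17 |  3 |  9 |  1 |  7
17 | 17 | 11 | 19 | 13 |  7 |  1 |  9 |  3
19 | 19 | 17 | 13 | 11 |  9 |  7 |  3 |  1


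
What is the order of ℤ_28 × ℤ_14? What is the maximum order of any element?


|ℤ_28 × ℤ_14| = 28 × 14 = 392
Max element order = lcm(28,14) = 28
Cyclic? No (gcd=14)

|ℤ_28×ℤ_14| = 392, max element order = 28


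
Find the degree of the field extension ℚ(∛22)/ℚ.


∛22 has minimal polynomial x³ - 22 (irreducible over ℚ since 22 is not a perfect cube)

[ℚ(∛22)/ℚ] = 3


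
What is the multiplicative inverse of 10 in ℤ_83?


Use the extended Euclidean algorithm to write 1 = 10·s + 83·t; then s mod 83 is the inverse.
Euclidean algorithm:
  10 = 0·83 + 10
  83 = 8·10 + 3
  10 = 3·3 + 1
  3 = 3·1 + 0
gcd(10,83) = 1
Back-substitution gives: 10·(25) + 83·(-3) = 1
So 10⁻¹ ≡ 25 ≡ 25 (mod 83)
Check: 10 × 25 = 250 ≡ 1 (mod 83) ✓

10⁻¹ ≡ 25 (mod 83)


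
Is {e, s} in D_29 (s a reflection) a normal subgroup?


H = {e, s} in D_29 (s a reflection)
r·s·r⁻¹ = sr⁻² ≠ s for n ≥ 3, so {e, s} is not closed under conjugation

No, not a normal subgroup


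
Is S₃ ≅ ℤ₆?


Comparing S₃ and ℤ₆:
S₃ is non-abelian, ℤ₆ is abelian

No, S₃ ≇ ℤ₆


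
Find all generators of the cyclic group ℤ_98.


g generates ℤ_n iff gcd(g,n) = 1
Prime factors of 98: 2, 7
Generators are g ∈ {1,...,97} not divisible by any of these primes.
Generators: {1, 3, 5, 9, 11, 13, 15, 17, 19, 23, 25, 27, 29, 31, 33, 37, 39, 41, 43, 45, 47, 51, 53, 55, 57, 59, 61, 65, 67, 69, 71, 73, 75, 79, 81, 83, 85, 87, 89, 93, 95, 97}
Number of generators = φ(98) = 42

Generators of ℤ_98 = {1, 3, 5, 9, 11, 13, 15, 17, 19, 23, 25, 27, 29, 31, 33, 37, 39, 41, 43, 45, 47, 51, 53, 55, 57, 59, 61, 65, 67, 69, 71, 73, 75, 79, 81, 83, 85, 87, 89, 93, 95, 97}


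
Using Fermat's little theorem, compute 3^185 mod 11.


Fermat's little theorem: if p is prime and gcd(a,p)=1, then a^(p-1) ≡ 1 (mod p)
p = 11 is prime, gcd(3,11) = 1
Reduce exponent: 185 mod 10 = 5
So 3^185 ≡ 3^5 (mod 11)
3^5 mod 11 = 1

3^185 ≡ 1 (mod 11)


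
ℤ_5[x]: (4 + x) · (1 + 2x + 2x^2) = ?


Expand and collect like terms; reduce coefficients mod 5:
x^0: 4·1 = 4 ≡ 4 (mod 5)
x^1: 4·2 + 1·1 = 9 ≡ 4 (mod 5)
x^2: 4·2 + 1·2 = 10 ≡ 0 (mod 5)
x^3: 1·2 = 2 ≡ 2 (mod 5)
Result: 4 + 4x + 2x^3

f · g = 4 + 4x + 2x^3


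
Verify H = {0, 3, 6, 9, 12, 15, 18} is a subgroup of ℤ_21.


Subgroup test for H = {0, 3, 6, 9, 12, 15, 18} in (ℤ_21, +):
(1) 0 ∈ H? Yes
(2) Closure: for all a,b ∈ H, (a+b) mod 21 ∈ H? Yes
(3) Inverses: for all a ∈ H, -a mod 21 ∈ H? Yes

Yes, H is a subgroup of ℤ_21


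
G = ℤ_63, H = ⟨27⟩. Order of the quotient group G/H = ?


|⟨27⟩| = n / gcd(27, 63) = 63 / 9 = 7
H is normal (ℤ_63 is abelian).
|G/H| = |G| / |H| = 63 / 7 = 9

|G/H| = 9


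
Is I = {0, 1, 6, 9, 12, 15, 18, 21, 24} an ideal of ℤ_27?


Check ideal conditions for I = {0, 1, 6, 9, 12, 15, 18, 21, 24} in ℤ_27:
(1) I is an additive subgroup? No
(2) For r ∈ ℤ_27 and a ∈ I: r·a ∈ I? No  [counterexample: r=2, a=1, r·a mod 27 = 2 ∉ I]

No, I is not an ideal of ℤ_27


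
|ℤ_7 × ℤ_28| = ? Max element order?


|ℤ_7 × ℤ_28| = 7 × 28 = 196
Max element order = lcm(7,28) = 28
Cyclic? No (gcd=7)

|ℤ_7×ℤ_28| = 196, max element order = 28


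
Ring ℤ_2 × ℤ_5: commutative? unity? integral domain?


Direct product ring; commutative with unity (1,1); but (1,0)·(0,1) = (0,0) gives zero divisors, so not an integral domain
Commutative: Yes
Integral domain: No
Has unity: Yes

ℤ_2 × ℤ_5: Commutative=Yes, Unity=Yes


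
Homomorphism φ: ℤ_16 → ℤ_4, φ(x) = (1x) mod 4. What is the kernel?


Kernel = preimage of identity
ker(φ) = {x ∈ ℤ_16 : 1x ≡ 0 (mod 4)}. Since 4 | 16, φ is well-defined. The kernel is the cyclic subgroup ⟨4⟩ of ℤ_16 (order 4), i.e. {0, 4, 8, 12}

ker(φ) = {0, 4, 8, 12}


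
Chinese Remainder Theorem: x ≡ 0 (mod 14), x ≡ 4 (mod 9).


m₁ = 14, m₂ = 9, gcd = 1, so CRT applies. M = m₁·m₂ = 126
Let M₁ = M/m₁ = 9, M₂ = M/m₂ = 14
Find y₁ ≡ M₁⁻¹ (mod m₁): 9⁻¹ ≡ 11 (mod 14)
Find y₂ ≡ M₂⁻¹ (mod m₂): 14⁻¹ ≡ 2 (mod 9)
x = a₁·M₁·y₁ + a₂·M₂·y₂ = 0·9·11 + 4·14·2 = 112
Reduce mod 126: x ≡ 112
Check: 112 mod 14 = 0 ✓, 112 mod 9 = 4 ✓

x ≡ 112 (mod 126)


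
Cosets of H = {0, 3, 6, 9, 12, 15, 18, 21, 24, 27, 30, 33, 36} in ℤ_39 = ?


H = {0, 3, 6, 9, 12, 15, 18, 21, 24, 27, 30, 33, 36}, |H| = 13
Number of cosets = |G|/|H| = 39/13 = 3
0 + H = {0, 3, 6, 9, 12, 15, 18, 21, 24, 27, 30, 33, 36}
1 + H = {1, 4, 7, 10, 13, 16, 19, 22, 25, 28, 31, 34, 37}
2 + H = {2, 5, 8, 11, 14, 17, 20, 23, 26, 29, 32, 35, 38}

Cosets: 0+H={0,3,6,9,12,15,18,21,24,27,30,33,36}; 1+H={1,4,7,10,13,16,19,22,25,28,31,34,37}; 2+H={2,5,8,11,14,17,20,23,26,29,32,35,38}


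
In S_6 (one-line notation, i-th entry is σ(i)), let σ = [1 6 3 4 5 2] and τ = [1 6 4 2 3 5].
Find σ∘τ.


σ∘τ: apply τ first, then σ
1 →τ 1 →σ 1
2 →τ 6 →σ 2
3 →τ 4 →σ 4
4 →τ 2 →σ 6
5 →τ 3 →σ 3
6 →τ 5 →σ 5

σ∘τ = [1 2 4 6 3 5]


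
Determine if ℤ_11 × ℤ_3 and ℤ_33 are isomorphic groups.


Comparing ℤ_11 × ℤ_3 and ℤ_33:
gcd(11,3) = 1, so ℤ_11 × ℤ_3 ≅ ℤ_33 (CRT)

Yes, ℤ_11 × ℤ_3 ≅ ℤ_33


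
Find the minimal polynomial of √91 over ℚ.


√91 satisfies x² - 91 = 0, irreducible over ℚ since 91 is squarefree

Minimal polynomial: x² - 91


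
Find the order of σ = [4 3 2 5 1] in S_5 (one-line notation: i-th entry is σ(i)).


Cycle decomposition: (1 4 5) (2 3)
Cycle lengths: 3, 2
Order = lcm(3, 2) = 6

ord(σ) = 6


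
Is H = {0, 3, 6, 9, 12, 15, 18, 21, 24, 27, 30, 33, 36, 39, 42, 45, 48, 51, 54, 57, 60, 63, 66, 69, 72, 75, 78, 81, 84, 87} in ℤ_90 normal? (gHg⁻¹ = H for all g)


H = {0, 3, 6, 9, 12, 15, 18, 21, 24, 27, 30, 33, 36, 39, 42, 45, 48, 51, 54, 57, 60, 63, 66, 69, 72, 75, 78, 81, 84, 87} in ℤ_90
ℤ_90 is abelian; every subgroup of an abelian group is normal

Yes, normal subgroup


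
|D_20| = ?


|D_n| = 2n (n rotations and n reflections)
|D_20| = 2×20 = 40

|D_20| = 40


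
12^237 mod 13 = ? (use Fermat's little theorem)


Fermat's little theorem: if p is prime and gcd(a,p)=1, then a^(p-1) ≡ 1 (mod p)
p = 13 is prime, gcd(12,13) = 1
Reduce exponent: 237 mod 12 = 9
So 12^237 ≡ 12^9 (mod 13)
12^9 mod 13 = 12

12^237 ≡ 12 (mod 13)


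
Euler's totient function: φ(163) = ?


Factor n: 163 = 163
φ(n) = n · ∏(1 - 1/p) over distinct primes p | n
φ(163) = 163 · (1 - 1/163) = 162

φ(163) = 162


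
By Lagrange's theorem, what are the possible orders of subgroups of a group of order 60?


Lagrange's theorem: |H| divides |G|
|G| = 60
Divisors of 60: 1, 2, 3, 4, 5, 6, 10, 12, 15, 20, 30, 60

Possible subgroup orders: {1, 2, 3, 4, 5, 6, 10, 12, 15, 20, 30, 60}


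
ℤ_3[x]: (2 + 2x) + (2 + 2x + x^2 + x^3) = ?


Add coefficients mod 3:
x^0: 2 + 2 = 1 (mod 3)
x^1: 2 + 2 = 1 (mod 3)
x^2: 0 + 1 = 1 (mod 3)
x^3: 0 + 1 = 1 (mod 3)
Result: 1 + x + x^2 + x^3

f + g = 1 + x + x^2 + x^3


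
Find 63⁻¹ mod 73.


Use the extended Euclidean algorithm to write 1 = 63·s + 73·t; then s mod 73 is the inverse.
Euclidean algorithm:
  63 = 0·73 + 63
  73 = 1·63 + 10
  63 = 6·10 + 3
  10 = 3·3 + 1
  3 = 3·1 + 0
gcd(63,73) = 1
Back-substitution gives: 63·(-22) + 73·(19) = 1
So 63⁻¹ ≡ -22 ≡ 51 (mod 73)
Check: 63 × 51 = 3213 ≡ 1 (mod 73) ✓

63⁻¹ ≡ 51 (mod 73)


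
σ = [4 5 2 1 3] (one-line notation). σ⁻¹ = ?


To find σ⁻¹, swap domain and range:
σ(1) = 4 → σ⁻¹(4) = 1
σ(2) = 5 → σ⁻¹(5) = 2
σ(3) = 2 → σ⁻¹(2) = 3
σ(4) = 1 → σ⁻¹(1) = 4
σ(5) = 3 → σ⁻¹(3) = 5

σ⁻¹ = [4 3 5 1 2]


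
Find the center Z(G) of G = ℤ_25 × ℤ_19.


Z(G) = {g ∈ G | gx = xg for all x ∈ G}
Direct product of abelian groups is abelian, so Z(G) = G

Z(ℤ_25 × ℤ_19) = ℤ_25 × ℤ_19


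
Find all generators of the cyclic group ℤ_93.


g generates ℤ_n iff gcd(g,n) = 1
Prime factors of 93: 3, 31
Generators are g ∈ {1,...,92} not divisible by any of these primes.
Generators: {1, 2, 4, 5, 7, 8, 10, 11, 13, 14, 16, 17, 19, 20, 22, 23, 25, 26, 28, 29, 32, 34, 35, 37, 38, 40, 41, 43, 44, 46, 47, 49, 50, 52, 53, 55, 56, 58, 59, 61, 64, 65, 67, 68, 70, 71, 73, 74, 76, 77, 79, 80, 82, 83, 85, 86, 88, 89, 91, 92}
Number of generators = φ(93) = 60

Generators of ℤ_93 = {1, 2, 4, 5, 7, 8, 10, 11, 13, 14, 16, 17, 19, 20, 22, 23, 25, 26, 28, 29, 32, 34, 35, 37, 38, 40, 41, 43, 44, 46, 47, 49, 50, 52, 53, 55, 56, 58, 59, 61, 64, 65, 67, 68, 70, 71, 73, 74, 76, 77, 79, 80, 82, 83, 85, 86, 88, 89, 91, 92}


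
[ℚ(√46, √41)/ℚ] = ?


[ℚ(√46,√41):ℚ] = [ℚ(√46,√41):ℚ(√46)]·[ℚ(√46):ℚ] = 2·2 = 4

[ℚ(√46, √41)/ℚ] = 4


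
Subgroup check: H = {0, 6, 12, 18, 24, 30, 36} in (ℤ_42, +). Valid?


Subgroup test for H = {0, 6, 12, 18, 24, 30, 36} in (ℤ_42, +):
(1) 0 ∈ H? Yes
(2) Closure: for all a,b ∈ H, (a+b) mod 42 ∈ H? Yes
(3) Inverses: for all a ∈ H, -a mod 42 ∈ H? Yes

Yes, H is a subgroup of ℤ_42


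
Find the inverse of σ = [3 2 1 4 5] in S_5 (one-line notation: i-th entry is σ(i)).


To find σ⁻¹, swap domain and range:
σ(1) = 3 → σ⁻¹(3) = 1
σ(2) = 2 → σ⁻¹(2) = 2
σ(3) = 1 → σ⁻¹(1) = 3
σ(4) = 4 → σ⁻¹(4) = 4
σ(5) = 5 → σ⁻¹(5) = 5

σ⁻¹ = [3 2 1 4 5]


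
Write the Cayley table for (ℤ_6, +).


Elements: {0, 1, 2, 3, 4, 5}
Operation: addition mod 6
Entry (a, b) = (a + b) mod 6

Cayley table:
  | 0 | 1 | 2 | 3 | 4 | 5
0 | 0 | 1 | 2 | 3 | 4 | 5
1 | 1 | 2 | 3 | 4 | 5 | 0
2 | 2 | 3 | 4 | 5 | 0 | 1
3 | 3 | 4 | 5 | 0 | 1 | 2
4 | 4 | 5 | 0 | 1 | 2 | 3
5 | 5 | 0 | 1 | 2 | 3 | 4


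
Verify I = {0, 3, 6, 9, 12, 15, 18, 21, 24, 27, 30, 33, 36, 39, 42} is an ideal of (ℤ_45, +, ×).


Check ideal conditions for I = {0, 3, 6, 9, 12, 15, 18, 21, 24, 27, 30, 33, 36, 39, 42} in ℤ_45:
(1) I is an additive subgroup? Yes
(2) For r ∈ ℤ_45 and a ∈ I: r·a ∈ I? Yes

Yes, I is an ideal of ℤ_45


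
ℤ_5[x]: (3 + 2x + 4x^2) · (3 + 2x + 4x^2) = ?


Expand and collect like terms; reduce coefficients mod 5:
x^0: 3·3 = 9 ≡ 4 (mod 5)
x^1: 3·2 + 2·3 = 12 ≡ 2 (mod 5)
x^2: 3·4 + 2·2 + 4·3 = 28 ≡ 3 (mod 5)
x^3: 2·4 + 4·2 = 16 ≡ 1 (mod 5)
x^4: 4·4 = 16 ≡ 1 (mod 5)
Result: 4 + 2x + 3x^2 + x^3 + x^4

f · g = 4 + 2x + 3x^2 + x^3 + x^4


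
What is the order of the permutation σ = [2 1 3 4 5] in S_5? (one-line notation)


Cycle decomposition: (1 2)
Cycle lengths: 2
Order = lcm(2) = 2

ord(σ) = 2


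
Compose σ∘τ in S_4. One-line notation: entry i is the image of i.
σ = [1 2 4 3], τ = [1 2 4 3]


σ∘τ: apply τ first, then σ
1 →τ 1 →σ 1
2 →τ 2 →σ 2
3 →τ 4 →σ 3
4 →τ 3 →σ 4

σ∘τ = [1 2 3 4]


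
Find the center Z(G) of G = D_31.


Z(G) = {g ∈ G | gx = xg for all x ∈ G}
For odd n, Z(D_n) = {e}: no nontrivial rotation commutes with all reflections

Z(D_31) = {e}


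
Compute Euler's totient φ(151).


Factor n: 151 = 151
φ(n) = n · ∏(1 - 1/p) over distinct primes p | n
φ(151) = 151 · (1 - 1/151) = 150

φ(151) = 150


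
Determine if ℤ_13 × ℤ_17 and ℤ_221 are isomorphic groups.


Comparing ℤ_13 × ℤ_17 and ℤ_221:
gcd(13,17) = 1, so ℤ_13 × ℤ_17 ≅ ℤ_221 (CRT)

Yes, ℤ_13 × ℤ_17 ≅ ℤ_221


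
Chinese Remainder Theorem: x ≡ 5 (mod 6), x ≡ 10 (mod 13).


m₁ = 6, m₂ = 13, gcd = 1, so CRT applies. M = m₁·m₂ = 78
Let M₁ = M/m₁ = 13, M₂ = M/m₂ = 6
Find y₁ ≡ M₁⁻¹ (mod m₁): 13⁻¹ ≡ 1 (mod 6)
Find y₂ ≡ M₂⁻¹ (mod m₂): 6⁻¹ ≡ 11 (mod 13)
x = a₁·M₁·y₁ + a₂·M₂·y₂ = 5·13·1 + 10·6·11 = 725
Reduce mod 78: x ≡ 23
Check: 23 mod 6 = 5 ✓, 23 mod 13 = 10 ✓

x ≡ 23 (mod 78)


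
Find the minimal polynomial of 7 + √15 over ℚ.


Let α = 7 + √15. Then α - 7 = √15, so (α - 7)² = 15, giving α² - 14α + 34 = 0. Degree 2 and α ∉ ℚ, so this is the minimal polynomial.

Minimal polynomial: x² - 14x + 34


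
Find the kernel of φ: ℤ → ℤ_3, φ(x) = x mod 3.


Kernel = preimage of identity
ker(φ) = {x ∈ ℤ : x ≡ 0 (mod 3)} = 3ℤ = {0, ±3, ±6, ...}

ker(φ) = 3ℤ


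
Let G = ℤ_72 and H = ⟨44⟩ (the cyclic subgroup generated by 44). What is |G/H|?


|⟨44⟩| = n / gcd(44, 72) = 72 / 4 = 18
H is normal (ℤ_72 is abelian).
|G/H| = |G| / |H| = 72 / 18 = 4

|G/H| = 4


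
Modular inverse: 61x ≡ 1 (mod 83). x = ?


Use the extended Euclidean algorithm to write 1 = 61·s + 83·t; then s mod 83 is the inverse.
Euclidean algorithm:
  61 = 0·83 + 61
  83 = 1·61 + 22
  61 = 2·22 + 17
  22 = 1·17 + 5
  17 = 3·5 + 2
  5 = 2·2 + 1
  2 = 2·1 + 0
gcd(61,83) = 1
Back-substitution gives: 61·(-34) + 83·(25) = 1
So 61⁻¹ ≡ -34 ≡ 49 (mod 83)
Check: 61 × 49 = 2989 ≡ 1 (mod 83) ✓

61⁻¹ ≡ 49 (mod 83)


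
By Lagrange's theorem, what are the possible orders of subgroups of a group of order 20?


Lagrange's theorem: |H| divides |G|
|G| = 20
Divisors of 20: 1, 2, 4, 5, 10, 20

Possible subgroup orders: {1, 2, 4, 5, 10, 20}


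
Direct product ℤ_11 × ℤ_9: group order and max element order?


|ℤ_11 × ℤ_9| = 11 × 9 = 99
Max element order = lcm(11,9) = 99
Cyclic? Yes (gcd=1)

|ℤ_11×ℤ_9| = 99, max element order = 99


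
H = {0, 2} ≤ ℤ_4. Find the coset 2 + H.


2 + H = {2 + h (mod 4) : h ∈ H}
2+0=2, 2+2=0
2 + H = {0, 2} = 0 + H

2 + H = {0, 2}


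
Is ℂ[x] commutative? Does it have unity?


Polynomial ring over ℂ (an integral domain) is a commutative integral domain with unity 1
Commutative: Yes
Integral domain: Yes
Has unity: Yes

ℂ[x]: Commutative=Yes, Unity=Yes


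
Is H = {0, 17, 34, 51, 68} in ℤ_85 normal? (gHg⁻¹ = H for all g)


H = {0, 17, 34, 51, 68} in ℤ_85
ℤ_85 is abelian; every subgroup of an abelian group is normal

Yes, normal subgroup


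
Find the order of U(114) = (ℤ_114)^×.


U(n) is the group of units mod n; |U(n)| = φ(n)
|U(114)| = φ(114) = 36

|U(114) = (ℤ_114)^×| = 36


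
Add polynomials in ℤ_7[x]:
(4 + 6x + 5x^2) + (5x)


Add coefficients mod 7:
x^0: 4 + 0 = 4 (mod 7)
x^1: 6 + 5 = 4 (mod 7)
x^2: 5 + 0 = 5 (mod 7)
Result: 4 + 4x + 5x^2

f + g = 4 + 4x + 5x^2


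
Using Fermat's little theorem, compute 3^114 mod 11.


Fermat's little theorem: if p is prime and gcd(a,p)=1, then a^(p-1) ≡ 1 (mod p)
p = 11 is prime, gcd(3,11) = 1
Reduce exponent: 114 mod 10 = 4
So 3^114 ≡ 3^4 (mod 11)
3^4 mod 11 = 4

3^114 ≡ 4 (mod 11)


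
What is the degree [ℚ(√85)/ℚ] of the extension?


√85 has minimal polynomial x² - 85 (irreducible over ℚ since 85 is squarefree)

[ℚ(√85)/ℚ] = 2


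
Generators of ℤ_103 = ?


g generates ℤ_n iff gcd(g,n) = 1
Prime factors of 103: 103
Generators are g ∈ {1,...,102} not divisible by any of these primes.
Generators: {1, 2, 3, 4, 5, 6, 7, 8, 9, 10, 11, 12, 13, 14, 15, 16, 17, 18, 19, 20, 21, 22, 23, 24, 25, 26, 27, 28, 29, 30, 31, 32, 33, 34, 35, 36, 37, 38, 39, 40, 41, 42, 43, 44, 45, 46, 47, 48, 49, 50, 51, 52, 53, 54, 55, 56, 57, 58, 59, 60, 61, 62, 63, 64, 65, 66, 67, 68, 69, 70, 71, 72, 73, 74, 75, 76, 77, 78, 79, 80, 81, 82, 83, 84, 85, 86, 87, 88, 89, 90, 91, 92, 93, 94, 95, 96, 97, 98, 99, 100, 101, 102}
Number of generators = φ(103) = 102

Generators of ℤ_103 = {1, 2, 3, 4, 5, 6, 7, 8, 9, 10, 11, 12, 13, 14, 15, 16, 17, 18, 19, 20, 21, 22, 23, 24, 25, 26, 27, 28, 29, 30, 31, 32, 33, 34, 35, 36, 37, 38, 39, 40, 41, 42, 43, 44, 45, 46, 47, 48, 49, 50, 51, 52, 53, 54, 55, 56, 57, 58, 59, 60, 61, 62, 63, 64, 65, 66, 67, 68, 69, 70, 71, 72, 73, 74, 75, 76, 77, 78, 79, 80, 81, 82, 83, 84, 85, 86, 87, 88, 89, 90, 91, 92, 93, 94, 95, 96, 97, 98, 99, 100, 101, 102}


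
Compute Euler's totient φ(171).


Factor n: 171 = 3^2 × 19
φ(n) = n · ∏(1 - 1/p) over distinct primes p | n
φ(171) = 171 · (1 - 1/3) · (1 - 1/19) = 108

φ(171) = 108


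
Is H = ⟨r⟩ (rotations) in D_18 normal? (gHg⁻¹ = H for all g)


H = ⟨r⟩ (rotations) in D_18
The rotation subgroup ⟨r⟩ has index 2 in D_18, so it is normal

Yes, normal subgroup


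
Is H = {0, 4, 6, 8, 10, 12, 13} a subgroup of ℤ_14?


Subgroup test for H = {0, 4, 6, 8, 10, 12, 13} in (ℤ_14, +):
(1) 0 ∈ H? Yes
(2) Closure: for all a,b ∈ H, (a+b) mod 14 ∈ H? No  [counterexample: 4 + 12 = 2 ∉ H]
(3) Inverses: for all a ∈ H, -a mod 14 ∈ H? No

No, H is not a subgroup of ℤ_14


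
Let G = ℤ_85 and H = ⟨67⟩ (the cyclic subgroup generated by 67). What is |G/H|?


|⟨67⟩| = n / gcd(67, 85) = 85 / 1 = 85
H is normal (ℤ_85 is abelian).
|G/H| = |G| / |H| = 85 / 85 = 1

|G/H| = 1


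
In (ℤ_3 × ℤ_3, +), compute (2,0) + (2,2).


Operation: componentwise addition mod (3, 3)
(2,0) + (2,2) = ((a₁+b₁) mod 3, (a₂+b₂) mod 3) with a = (2,0), b = (2,2)

(2,0) + (2,2) = (1,2)


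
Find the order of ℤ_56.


ℤ_n has n elements.

|ℤ_56| = 56


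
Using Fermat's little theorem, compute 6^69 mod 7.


Fermat's little theorem: if p is prime and gcd(a,p)=1, then a^(p-1) ≡ 1 (mod p)
p = 7 is prime, gcd(6,7) = 1
Reduce exponent: 69 mod 6 = 3
So 6^69 ≡ 6^3 (mod 7)
6^3 mod 7 = 6

6^69 ≡ 6 (mod 7)


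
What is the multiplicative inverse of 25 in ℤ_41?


Use the extended Euclidean algorithm to write 1 = 25·s + 41·t; then s mod 41 is the inverse.
Euclidean algorithm:
  25 = 0·41 + 25
  41 = 1·25 + 16
  25 = 1·16 + 9
  16 = 1·9 + 7
  9 = 1·7 + 2
  7 = 3·2 + 1
  2 = 2·1 + 0
gcd(25,41) = 1
Back-substitution gives: 25·(-18) + 41·(11) = 1
So 25⁻¹ ≡ -18 ≡ 23 (mod 41)
Check: 25 × 23 = 575 ≡ 1 (mod 41) ✓

25⁻¹ ≡ 23 (mod 41)


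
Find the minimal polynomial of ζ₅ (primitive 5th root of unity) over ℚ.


ζ₅ is a root of Φ₅(x) = x⁴ + x³ + x² + x + 1, irreducible over ℚ

Minimal polynomial: x⁴ + x³ + x² + x + 1


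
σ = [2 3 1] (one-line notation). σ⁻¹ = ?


To find σ⁻¹, swap domain and range:
σ(1) = 2 → σ⁻¹(2) = 1
σ(2) = 3 → σ⁻¹(3) = 2
σ(3) = 1 → σ⁻¹(1) = 3

σ⁻¹ = [3 1 2]


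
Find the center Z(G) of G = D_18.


Z(G) = {g ∈ G | gx = xg for all x ∈ G}
For even n, Z(D_n) = {e, r^(n/2)}: the 180° rotation r^9 commutes with every reflection and rotation

Z(D_18) = {e, r^9}


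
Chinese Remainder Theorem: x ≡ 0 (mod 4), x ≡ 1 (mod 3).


m₁ = 4, m₂ = 3, gcd = 1, so CRT applies. M = m₁·m₂ = 12
Let M₁ = M/m₁ = 3, M₂ = M/m₂ = 4
Find y₁ ≡ M₁⁻¹ (mod m₁): 3⁻¹ ≡ 3 (mod 4)
Find y₂ ≡ M₂⁻¹ (mod m₂): 4⁻¹ ≡ 1 (mod 3)
x = a₁·M₁·y₁ + a₂·M₂·y₂ = 0·3·3 + 1·4·1 = 4
Reduce mod 12: x ≡ 4
Check: 4 mod 4 = 0 ✓, 4 mod 3 = 1 ✓

x ≡ 4 (mod 12)


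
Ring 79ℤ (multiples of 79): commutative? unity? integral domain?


79ℤ is a commutative ring under +,× but has no multiplicative identity (1 ∉ 79ℤ); it has no zero divisors, but without unity it is not an integral domain
Commutative: Yes
Integral domain: No
Has unity: No

79ℤ (multiples of 79): Commutative=Yes, Unity=No
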